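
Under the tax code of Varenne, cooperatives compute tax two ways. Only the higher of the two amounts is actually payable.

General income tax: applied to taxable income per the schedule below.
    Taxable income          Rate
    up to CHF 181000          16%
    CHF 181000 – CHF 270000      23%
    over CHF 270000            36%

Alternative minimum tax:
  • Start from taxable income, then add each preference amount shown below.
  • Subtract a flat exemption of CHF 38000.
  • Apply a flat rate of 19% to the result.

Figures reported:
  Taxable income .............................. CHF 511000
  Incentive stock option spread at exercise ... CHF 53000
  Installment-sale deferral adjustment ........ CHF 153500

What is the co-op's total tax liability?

CHF 136190

General income tax:
  CHF 181000 × 16% = CHF 28960
  CHF 89000 × 23% = CHF 20470
  CHF 241000 × 36% = CHF 86760
  → CHF 136190

Alternative minimum tax:
  Adjusted income: CHF 511000 + CHF 53000 + CHF 153500 = CHF 717500
  Less exemption CHF 38000 → base CHF 679500
  CHF 679500 × 19% = CHF 129105

CHF 136190 > CHF 129105, so the general income tax governs.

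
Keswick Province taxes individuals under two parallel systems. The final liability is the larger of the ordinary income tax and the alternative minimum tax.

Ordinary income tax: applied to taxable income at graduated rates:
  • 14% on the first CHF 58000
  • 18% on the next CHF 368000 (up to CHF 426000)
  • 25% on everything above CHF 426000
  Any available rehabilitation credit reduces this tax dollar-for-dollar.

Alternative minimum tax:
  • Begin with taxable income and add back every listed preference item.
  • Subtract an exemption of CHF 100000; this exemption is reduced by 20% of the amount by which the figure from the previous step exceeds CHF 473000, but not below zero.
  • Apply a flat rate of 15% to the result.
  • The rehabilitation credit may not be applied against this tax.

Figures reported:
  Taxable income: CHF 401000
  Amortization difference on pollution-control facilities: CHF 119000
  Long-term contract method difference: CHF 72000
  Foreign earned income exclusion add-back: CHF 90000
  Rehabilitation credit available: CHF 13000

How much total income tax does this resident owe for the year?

Ordinary income tax:
  CHF 58000 × 14% = CHF 8120
  CHF 343000 × 18% = CHF 61740
  → CHF 69860
  Less rehabilitation credit CHF 13000 → CHF 56860

Alternative minimum tax:
  Adjusted income: CHF 401000 + CHF 119000 + CHF 72000 + CHF 90000 = CHF 682000
  Exemption: CHF 100000 − 20% × (CHF 682000 − CHF 473000) = CHF 100000 − CHF 41800 = CHF 58200
  Base: CHF 682000 − CHF 58200 = CHF 623800
  CHF 623800 × 15% = CHF 93570

CHF 93570 > CHF 56860, so the alternative minimum tax is the binding amount.

CHF 93570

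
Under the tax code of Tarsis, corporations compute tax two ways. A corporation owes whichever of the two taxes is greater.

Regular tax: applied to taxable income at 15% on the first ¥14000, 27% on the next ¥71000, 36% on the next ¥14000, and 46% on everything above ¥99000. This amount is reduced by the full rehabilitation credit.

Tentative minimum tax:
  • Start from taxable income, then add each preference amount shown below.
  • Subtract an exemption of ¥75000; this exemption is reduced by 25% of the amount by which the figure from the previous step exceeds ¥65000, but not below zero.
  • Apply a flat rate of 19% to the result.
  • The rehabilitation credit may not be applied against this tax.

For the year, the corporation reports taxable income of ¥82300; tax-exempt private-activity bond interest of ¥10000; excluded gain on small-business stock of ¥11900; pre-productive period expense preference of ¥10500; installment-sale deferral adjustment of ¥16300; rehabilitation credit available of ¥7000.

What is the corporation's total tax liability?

Tentative minimum tax:
  Adjusted income: ¥82300 + ¥10000 + ¥11900 + ¥10500 + ¥16300 = ¥131000
  Exemption: ¥75000 − 25% × (¥131000 − ¥65000) = ¥75000 − ¥16500 = ¥58500
  Base: ¥131000 − ¥58500 = ¥72500
  ¥72500 × 19% = ¥13775

Regular tax:
  ¥14000 × 15% = ¥2100
  ¥68300 × 27% = ¥18441
  → ¥20541
  Less rehabilitation credit ¥7000 → ¥13541

¥13775 > ¥13541, so the tentative minimum tax is the binding amount.

¥13775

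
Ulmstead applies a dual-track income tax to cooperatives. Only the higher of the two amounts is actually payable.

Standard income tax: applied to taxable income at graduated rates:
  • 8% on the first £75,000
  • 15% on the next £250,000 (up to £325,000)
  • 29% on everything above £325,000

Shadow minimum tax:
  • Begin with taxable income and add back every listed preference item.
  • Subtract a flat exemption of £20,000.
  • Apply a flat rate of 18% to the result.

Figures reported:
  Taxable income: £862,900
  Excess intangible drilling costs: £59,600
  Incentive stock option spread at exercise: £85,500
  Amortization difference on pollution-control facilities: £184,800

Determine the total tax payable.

Standard income tax:
  £75,000 × 8% = £6,000
  £250,000 × 15% = £37,500
  £537,900 × 29% = £155,991
  → £199,491

Shadow minimum tax:
  Adjusted income: £862,900 + £59,600 + £85,500 + £184,800 = £1,192,800
  Less exemption £20,000 → base £1,172,800
  £1,172,800 × 18% = £211,104

£211,104 > £199,491, so the shadow minimum tax is the binding amount.

£211,104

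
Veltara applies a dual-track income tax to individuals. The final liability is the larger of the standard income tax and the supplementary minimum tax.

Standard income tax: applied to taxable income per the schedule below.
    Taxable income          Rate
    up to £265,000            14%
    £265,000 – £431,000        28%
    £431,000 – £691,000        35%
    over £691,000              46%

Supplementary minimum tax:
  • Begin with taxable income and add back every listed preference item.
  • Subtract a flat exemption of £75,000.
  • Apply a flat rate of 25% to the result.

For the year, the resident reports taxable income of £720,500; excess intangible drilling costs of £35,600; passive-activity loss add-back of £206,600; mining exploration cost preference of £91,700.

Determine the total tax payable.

Supplementary minimum tax:
  Adjusted income: £720,500 + £35,600 + £206,600 + £91,700 = £1,054,400
  Less exemption £75,000 → base £979,400
  £979,400 × 25% = £244,850

Standard income tax:
  £265,000 × 14% = £37,100
  £166,000 × 28% = £46,480
  £260,000 × 35% = £91,000
  £29,500 × 46% = £13,570
  → £188,150

£244,850 > £188,150, so the supplementary minimum tax is the binding amount.

£244,850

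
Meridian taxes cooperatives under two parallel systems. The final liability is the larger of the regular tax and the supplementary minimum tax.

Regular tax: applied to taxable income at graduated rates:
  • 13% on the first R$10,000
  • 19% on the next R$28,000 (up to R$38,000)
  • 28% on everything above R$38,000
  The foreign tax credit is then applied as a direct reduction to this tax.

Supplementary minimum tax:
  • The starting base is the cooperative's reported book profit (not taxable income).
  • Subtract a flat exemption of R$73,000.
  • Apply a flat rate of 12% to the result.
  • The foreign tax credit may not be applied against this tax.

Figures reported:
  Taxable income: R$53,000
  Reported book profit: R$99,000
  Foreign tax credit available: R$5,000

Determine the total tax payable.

R$5,820

Regular tax:
  R$10,000 × 13% = R$1,300
  R$28,000 × 19% = R$5,320
  R$15,000 × 28% = R$4,200
  → R$10,820
  Less foreign tax credit R$5,000 → R$5,820

Supplementary minimum tax:
  Base (reported book profit): R$99,000
  Less exemption R$73,000 → base R$26,000
  R$26,000 × 12% = R$3,120

R$5,820 > R$3,120, so the regular tax governs.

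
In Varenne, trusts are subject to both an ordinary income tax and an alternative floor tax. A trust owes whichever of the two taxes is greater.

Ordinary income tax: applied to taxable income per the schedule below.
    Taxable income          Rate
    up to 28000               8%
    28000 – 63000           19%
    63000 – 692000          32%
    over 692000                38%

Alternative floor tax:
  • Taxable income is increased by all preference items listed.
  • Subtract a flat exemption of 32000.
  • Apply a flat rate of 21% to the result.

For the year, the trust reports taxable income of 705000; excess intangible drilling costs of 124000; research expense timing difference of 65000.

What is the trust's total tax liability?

215110

Alternative floor tax:
  Adjusted income: 705000 + 124000 + 65000 = 894000
  Less exemption 32000 → base 862000
  862000 × 21% = 181020

Ordinary income tax:
  28000 × 8% = 2240
  35000 × 19% = 6650
  629000 × 32% = 201280
  13000 × 38% = 4940
  → 215110

215110 > 181020, so the ordinary income tax governs.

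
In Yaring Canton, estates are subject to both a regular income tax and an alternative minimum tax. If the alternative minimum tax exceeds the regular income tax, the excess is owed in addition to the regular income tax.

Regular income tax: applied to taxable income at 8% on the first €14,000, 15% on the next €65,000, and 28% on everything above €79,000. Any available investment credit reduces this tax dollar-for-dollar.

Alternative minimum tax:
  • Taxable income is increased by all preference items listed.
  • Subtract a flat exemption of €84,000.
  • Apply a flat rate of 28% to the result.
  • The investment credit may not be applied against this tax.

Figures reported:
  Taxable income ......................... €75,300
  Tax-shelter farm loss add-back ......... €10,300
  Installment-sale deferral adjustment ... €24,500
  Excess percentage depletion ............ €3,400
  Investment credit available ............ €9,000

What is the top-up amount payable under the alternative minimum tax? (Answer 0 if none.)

Regular income tax:
  €14,000 × 8% = €1,120
  €61,300 × 15% = €9,195
  → €10,315
  Less investment credit €9,000 → €1,315

Alternative minimum tax:
  Adjusted income: €75,300 + €10,300 + €24,500 + €3,400 = €113,500
  Less exemption €84,000 → base €29,500
  €29,500 × 28% = €8,260

Excess of alternative minimum tax over regular income tax: €8,260 − €1,315 = €6,945.

€6,945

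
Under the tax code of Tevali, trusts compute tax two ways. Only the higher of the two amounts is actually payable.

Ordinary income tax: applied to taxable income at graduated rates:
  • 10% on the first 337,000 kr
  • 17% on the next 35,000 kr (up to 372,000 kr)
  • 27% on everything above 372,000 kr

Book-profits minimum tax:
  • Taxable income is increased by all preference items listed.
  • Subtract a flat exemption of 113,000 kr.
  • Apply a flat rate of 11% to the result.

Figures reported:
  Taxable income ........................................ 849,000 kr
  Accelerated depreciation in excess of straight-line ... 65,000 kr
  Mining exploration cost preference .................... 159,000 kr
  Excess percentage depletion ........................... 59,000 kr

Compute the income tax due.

168,440 kr

Book-profits minimum tax:
  Adjusted income: 849,000 kr + 65,000 kr + 159,000 kr + 59,000 kr = 1,132,000 kr
  Less exemption 113,000 kr → base 1,019,000 kr
  1,019,000 kr × 11% = 112,090 kr

Ordinary income tax:
  337,000 kr × 10% = 33,700 kr
  35,000 kr × 17% = 5,950 kr
  477,000 kr × 27% = 128,790 kr
  → 168,440 kr

168,440 kr > 112,090 kr, so the ordinary income tax governs.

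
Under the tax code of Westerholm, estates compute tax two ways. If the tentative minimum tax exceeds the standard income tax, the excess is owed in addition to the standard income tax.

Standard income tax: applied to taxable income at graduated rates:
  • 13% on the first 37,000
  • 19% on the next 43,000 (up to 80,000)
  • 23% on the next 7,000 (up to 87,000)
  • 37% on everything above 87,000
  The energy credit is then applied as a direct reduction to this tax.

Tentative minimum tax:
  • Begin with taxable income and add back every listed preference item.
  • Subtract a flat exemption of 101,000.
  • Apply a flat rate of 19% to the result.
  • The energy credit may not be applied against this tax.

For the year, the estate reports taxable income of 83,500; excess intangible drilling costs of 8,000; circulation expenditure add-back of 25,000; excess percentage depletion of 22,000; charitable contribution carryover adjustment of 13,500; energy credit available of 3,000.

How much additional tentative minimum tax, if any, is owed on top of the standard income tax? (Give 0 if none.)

Tentative minimum tax:
  Adjusted income: 83,500 + 8,000 + 25,000 + 22,000 + 13,500 = 152,000
  Less exemption 101,000 → base 51,000
  51,000 × 19% = 9,690

Standard income tax:
  37,000 × 13% = 4,810
  43,000 × 19% = 8,170
  3,500 × 23% = 805
  → 13,785
  Less energy credit 3,000 → 10,785

9,690 ≤ 10,785, so no add-on is due.

0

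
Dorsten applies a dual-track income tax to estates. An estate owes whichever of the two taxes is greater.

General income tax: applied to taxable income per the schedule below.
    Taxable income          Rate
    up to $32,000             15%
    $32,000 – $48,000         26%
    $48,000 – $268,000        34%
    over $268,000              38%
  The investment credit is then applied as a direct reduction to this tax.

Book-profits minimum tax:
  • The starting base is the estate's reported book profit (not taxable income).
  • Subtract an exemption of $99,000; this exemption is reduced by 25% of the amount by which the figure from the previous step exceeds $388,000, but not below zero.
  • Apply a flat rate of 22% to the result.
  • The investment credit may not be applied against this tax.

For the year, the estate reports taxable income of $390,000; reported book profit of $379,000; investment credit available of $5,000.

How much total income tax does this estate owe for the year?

Book-profits minimum tax:
  Base (reported book profit): $379,000
  Exemption: $379,000 ≤ $388,000, so full $99,000 applies
  Base: $379,000 − $99,000 = $280,000
  $280,000 × 22% = $61,600

General income tax:
  $32,000 × 15% = $4,800
  $16,000 × 26% = $4,160
  $220,000 × 34% = $74,800
  $122,000 × 38% = $46,360
  → $130,120
  Less investment credit $5,000 → $125,120

$125,120 > $61,600, so the general income tax governs.

$125,120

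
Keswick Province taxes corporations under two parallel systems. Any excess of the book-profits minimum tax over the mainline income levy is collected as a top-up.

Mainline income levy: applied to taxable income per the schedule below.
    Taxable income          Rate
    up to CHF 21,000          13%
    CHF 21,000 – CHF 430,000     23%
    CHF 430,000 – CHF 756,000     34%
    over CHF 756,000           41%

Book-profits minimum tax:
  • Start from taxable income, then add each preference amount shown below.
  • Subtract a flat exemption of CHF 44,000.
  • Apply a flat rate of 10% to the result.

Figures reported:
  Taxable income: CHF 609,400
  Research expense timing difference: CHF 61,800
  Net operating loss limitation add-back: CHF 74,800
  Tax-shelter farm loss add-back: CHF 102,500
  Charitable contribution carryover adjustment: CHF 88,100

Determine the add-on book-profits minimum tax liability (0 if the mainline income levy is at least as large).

CHF 0

Book-profits minimum tax:
  Adjusted income: CHF 609,400 + CHF 61,800 + CHF 74,800 + CHF 102,500 + CHF 88,100 = CHF 936,600
  Less exemption CHF 44,000 → base CHF 892,600
  CHF 892,600 × 10% = CHF 89,260

Mainline income levy:
  CHF 21,000 × 13% = CHF 2,730
  CHF 409,000 × 23% = CHF 94,070
  CHF 179,400 × 34% = CHF 60,996
  → CHF 157,796

CHF 89,260 ≤ CHF 157,796, so no add-on is due.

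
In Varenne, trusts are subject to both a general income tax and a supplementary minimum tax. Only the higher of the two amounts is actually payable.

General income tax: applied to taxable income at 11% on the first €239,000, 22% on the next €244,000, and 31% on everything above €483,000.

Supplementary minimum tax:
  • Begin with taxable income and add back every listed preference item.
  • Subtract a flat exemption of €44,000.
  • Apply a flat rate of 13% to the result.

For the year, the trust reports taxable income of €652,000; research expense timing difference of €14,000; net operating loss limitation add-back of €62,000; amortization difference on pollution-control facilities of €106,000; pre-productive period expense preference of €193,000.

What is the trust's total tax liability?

Supplementary minimum tax:
  Adjusted income: €652,000 + €14,000 + €62,000 + €106,000 + €193,000 = €1,027,000
  Less exemption €44,000 → base €983,000
  €983,000 × 13% = €127,790

General income tax:
  €239,000 × 11% = €26,290
  €244,000 × 22% = €53,680
  €169,000 × 31% = €52,390
  → €132,360

€132,360 > €127,790, so the general income tax governs.

€132,360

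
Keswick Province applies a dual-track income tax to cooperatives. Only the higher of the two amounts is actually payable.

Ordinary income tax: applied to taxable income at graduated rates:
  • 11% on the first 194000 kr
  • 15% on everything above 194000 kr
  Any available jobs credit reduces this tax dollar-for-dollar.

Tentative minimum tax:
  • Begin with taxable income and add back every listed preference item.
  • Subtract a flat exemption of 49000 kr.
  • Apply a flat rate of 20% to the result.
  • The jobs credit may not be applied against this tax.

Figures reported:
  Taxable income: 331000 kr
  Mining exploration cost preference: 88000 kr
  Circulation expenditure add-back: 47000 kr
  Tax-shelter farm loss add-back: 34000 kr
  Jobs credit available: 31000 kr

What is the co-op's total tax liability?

Tentative minimum tax:
  Adjusted income: 331000 kr + 88000 kr + 47000 kr + 34000 kr = 500000 kr
  Less exemption 49000 kr → base 451000 kr
  451000 kr × 20% = 90200 kr

Ordinary income tax:
  194000 kr × 11% = 21340 kr
  137000 kr × 15% = 20550 kr
  → 41890 kr
  Less jobs credit 31000 kr → 10890 kr

90200 kr > 10890 kr, so the tentative minimum tax is the binding amount.

90200 kr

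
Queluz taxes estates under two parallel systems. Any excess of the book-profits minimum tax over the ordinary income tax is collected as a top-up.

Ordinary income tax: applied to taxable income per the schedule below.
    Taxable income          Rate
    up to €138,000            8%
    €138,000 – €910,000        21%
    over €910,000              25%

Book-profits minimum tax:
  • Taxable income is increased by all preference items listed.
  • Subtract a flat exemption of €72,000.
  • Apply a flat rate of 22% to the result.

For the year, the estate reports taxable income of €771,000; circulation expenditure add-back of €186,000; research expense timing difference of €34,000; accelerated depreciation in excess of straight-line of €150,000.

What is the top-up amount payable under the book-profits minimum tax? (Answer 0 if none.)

Book-profits minimum tax:
  Adjusted income: €771,000 + €186,000 + €34,000 + €150,000 = €1,141,000
  Less exemption €72,000 → base €1,069,000
  €1,069,000 × 22% = €235,180

Ordinary income tax:
  €138,000 × 8% = €11,040
  €633,000 × 21% = €132,930
  → €143,970

Excess of book-profits minimum tax over ordinary income tax: €235,180 − €143,970 = €91,210.

€91,210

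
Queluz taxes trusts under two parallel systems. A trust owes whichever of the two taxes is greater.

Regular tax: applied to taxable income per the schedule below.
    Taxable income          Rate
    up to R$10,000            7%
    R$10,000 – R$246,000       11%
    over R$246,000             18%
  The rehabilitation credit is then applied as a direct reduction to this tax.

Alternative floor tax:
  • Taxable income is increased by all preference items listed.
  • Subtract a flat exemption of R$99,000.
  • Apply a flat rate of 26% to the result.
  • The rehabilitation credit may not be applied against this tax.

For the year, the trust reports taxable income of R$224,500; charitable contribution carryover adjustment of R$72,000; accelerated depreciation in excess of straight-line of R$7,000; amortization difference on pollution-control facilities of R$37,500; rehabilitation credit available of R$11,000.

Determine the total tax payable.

R$62,920

Regular tax:
  R$10,000 × 7% = R$700
  R$214,500 × 11% = R$23,595
  → R$24,295
  Less rehabilitation credit R$11,000 → R$13,295

Alternative floor tax:
  Adjusted income: R$224,500 + R$72,000 + R$7,000 + R$37,500 = R$341,000
  Less exemption R$99,000 → base R$242,000
  R$242,000 × 26% = R$62,920

R$62,920 > R$13,295, so the alternative floor tax is the binding amount.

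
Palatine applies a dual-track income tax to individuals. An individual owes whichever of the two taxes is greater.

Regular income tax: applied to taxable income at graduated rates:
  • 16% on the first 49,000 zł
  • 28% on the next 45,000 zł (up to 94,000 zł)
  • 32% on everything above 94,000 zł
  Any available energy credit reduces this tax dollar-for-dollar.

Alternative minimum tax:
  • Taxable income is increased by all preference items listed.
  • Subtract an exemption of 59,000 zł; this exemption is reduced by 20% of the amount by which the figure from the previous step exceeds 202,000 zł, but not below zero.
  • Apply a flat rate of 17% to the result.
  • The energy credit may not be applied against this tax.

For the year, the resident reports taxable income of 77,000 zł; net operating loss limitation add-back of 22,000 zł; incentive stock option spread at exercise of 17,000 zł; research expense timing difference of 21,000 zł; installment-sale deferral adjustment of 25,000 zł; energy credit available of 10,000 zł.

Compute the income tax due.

17,510 zł

Regular income tax:
  49,000 zł × 16% = 7,840 zł
  28,000 zł × 28% = 7,840 zł
  → 15,680 zł
  Less energy credit 10,000 zł → 5,680 zł

Alternative minimum tax:
  Adjusted income: 77,000 zł + 22,000 zł + 17,000 zł + 21,000 zł + 25,000 zł = 162,000 zł
  Exemption: 162,000 zł ≤ 202,000 zł, so full 59,000 zł applies
  Base: 162,000 zł − 59,000 zł = 103,000 zł
  103,000 zł × 17% = 17,510 zł

17,510 zł > 5,680 zł, so the alternative minimum tax is the binding amount.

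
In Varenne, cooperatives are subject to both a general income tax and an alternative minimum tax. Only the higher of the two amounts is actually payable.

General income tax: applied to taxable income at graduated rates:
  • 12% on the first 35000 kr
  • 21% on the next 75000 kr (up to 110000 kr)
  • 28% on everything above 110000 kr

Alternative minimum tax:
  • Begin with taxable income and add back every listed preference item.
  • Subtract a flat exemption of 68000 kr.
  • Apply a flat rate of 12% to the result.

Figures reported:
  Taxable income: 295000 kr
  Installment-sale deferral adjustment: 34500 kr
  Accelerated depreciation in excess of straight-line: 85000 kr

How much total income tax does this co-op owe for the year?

71750 kr

Alternative minimum tax:
  Adjusted income: 295000 kr + 34500 kr + 85000 kr = 414500 kr
  Less exemption 68000 kr → base 346500 kr
  346500 kr × 12% = 41580 kr

General income tax:
  35000 kr × 12% = 4200 kr
  75000 kr × 21% = 15750 kr
  185000 kr × 28% = 51800 kr
  → 71750 kr

71750 kr > 41580 kr, so the general income tax governs.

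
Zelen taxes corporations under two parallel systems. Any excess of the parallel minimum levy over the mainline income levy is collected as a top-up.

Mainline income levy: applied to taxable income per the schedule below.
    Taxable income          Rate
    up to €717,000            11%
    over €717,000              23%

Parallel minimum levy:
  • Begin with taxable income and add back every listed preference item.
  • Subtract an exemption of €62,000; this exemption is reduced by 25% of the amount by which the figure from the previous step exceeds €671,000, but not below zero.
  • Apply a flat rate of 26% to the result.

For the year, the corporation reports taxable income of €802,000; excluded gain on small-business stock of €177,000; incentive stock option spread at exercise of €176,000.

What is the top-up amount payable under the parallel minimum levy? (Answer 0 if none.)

Parallel minimum levy:
  Adjusted income: €802,000 + €177,000 + €176,000 = €1,155,000
  Exemption: 25% × (€1,155,000 − €671,000) = €121,000 ≥ €62,000, so the exemption is fully phased out
  Base: €1,155,000 − €0 = €1,155,000
  €1,155,000 × 26% = €300,300

Mainline income levy:
  €717,000 × 11% = €78,870
  €85,000 × 23% = €19,550
  → €98,420

Excess of parallel minimum levy over mainline income levy: €300,300 − €98,420 = €201,880.

€201,880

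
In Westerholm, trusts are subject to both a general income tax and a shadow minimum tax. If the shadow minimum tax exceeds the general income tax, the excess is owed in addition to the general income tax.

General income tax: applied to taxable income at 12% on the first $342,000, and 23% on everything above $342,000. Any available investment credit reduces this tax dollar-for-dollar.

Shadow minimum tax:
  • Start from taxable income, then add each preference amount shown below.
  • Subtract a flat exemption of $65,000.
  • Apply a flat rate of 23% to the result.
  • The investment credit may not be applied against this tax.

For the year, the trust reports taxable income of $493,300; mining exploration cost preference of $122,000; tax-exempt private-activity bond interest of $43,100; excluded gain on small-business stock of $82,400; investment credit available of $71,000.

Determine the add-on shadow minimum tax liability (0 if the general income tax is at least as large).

Shadow minimum tax:
  Adjusted income: $493,300 + $122,000 + $43,100 + $82,400 = $740,800
  Less exemption $65,000 → base $675,800
  $675,800 × 23% = $155,434

General income tax:
  $342,000 × 12% = $41,040
  $151,300 × 23% = $34,799
  → $75,839
  Less investment credit $71,000 → $4,839

Excess of shadow minimum tax over general income tax: $155,434 − $4,839 = $150,595.

$150,595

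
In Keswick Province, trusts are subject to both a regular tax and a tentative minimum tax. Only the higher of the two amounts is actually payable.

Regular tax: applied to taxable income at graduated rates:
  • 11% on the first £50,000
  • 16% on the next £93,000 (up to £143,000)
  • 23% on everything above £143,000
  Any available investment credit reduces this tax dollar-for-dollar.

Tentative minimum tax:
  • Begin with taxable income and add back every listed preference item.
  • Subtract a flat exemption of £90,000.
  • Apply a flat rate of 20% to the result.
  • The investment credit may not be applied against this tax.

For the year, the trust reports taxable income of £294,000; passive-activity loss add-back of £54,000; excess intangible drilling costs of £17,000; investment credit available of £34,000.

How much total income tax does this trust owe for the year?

£55,000

Tentative minimum tax:
  Adjusted income: £294,000 + £54,000 + £17,000 = £365,000
  Less exemption £90,000 → base £275,000
  £275,000 × 20% = £55,000

Regular tax:
  £50,000 × 11% = £5,500
  £93,000 × 16% = £14,880
  £151,000 × 23% = £34,730
  → £55,110
  Less investment credit £34,000 → £21,110

£55,000 > £21,110, so the tentative minimum tax is the binding amount.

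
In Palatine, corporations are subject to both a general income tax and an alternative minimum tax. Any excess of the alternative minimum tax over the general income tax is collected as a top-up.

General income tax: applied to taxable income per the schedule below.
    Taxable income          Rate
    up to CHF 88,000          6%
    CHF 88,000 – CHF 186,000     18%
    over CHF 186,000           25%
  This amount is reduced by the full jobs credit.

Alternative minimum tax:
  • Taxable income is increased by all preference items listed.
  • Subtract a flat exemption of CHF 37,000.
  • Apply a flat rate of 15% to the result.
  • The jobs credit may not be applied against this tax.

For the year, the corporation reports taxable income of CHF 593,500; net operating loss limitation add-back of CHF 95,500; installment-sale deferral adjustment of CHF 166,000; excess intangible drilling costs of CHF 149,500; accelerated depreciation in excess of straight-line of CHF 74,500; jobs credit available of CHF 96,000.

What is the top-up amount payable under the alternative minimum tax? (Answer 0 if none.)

CHF 127,505

General income tax:
  CHF 88,000 × 6% = CHF 5,280
  CHF 98,000 × 18% = CHF 17,640
  CHF 407,500 × 25% = CHF 101,875
  → CHF 124,795
  Less jobs credit CHF 96,000 → CHF 28,795

Alternative minimum tax:
  Adjusted income: CHF 593,500 + CHF 95,500 + CHF 166,000 + CHF 149,500 + CHF 74,500 = CHF 1,079,000
  Less exemption CHF 37,000 → base CHF 1,042,000
  CHF 1,042,000 × 15% = CHF 156,300

Excess of alternative minimum tax over general income tax: CHF 156,300 − CHF 28,795 = CHF 127,505.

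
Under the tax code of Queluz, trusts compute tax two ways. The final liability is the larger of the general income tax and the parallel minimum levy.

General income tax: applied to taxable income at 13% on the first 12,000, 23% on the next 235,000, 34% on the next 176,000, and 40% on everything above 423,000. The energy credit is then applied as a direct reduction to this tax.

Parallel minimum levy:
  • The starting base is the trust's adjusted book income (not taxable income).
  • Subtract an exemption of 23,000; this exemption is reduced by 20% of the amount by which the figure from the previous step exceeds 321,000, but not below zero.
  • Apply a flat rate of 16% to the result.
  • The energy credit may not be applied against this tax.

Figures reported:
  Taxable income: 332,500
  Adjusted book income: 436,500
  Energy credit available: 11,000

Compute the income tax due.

General income tax:
  12,000 × 13% = 1,560
  235,000 × 23% = 54,050
  85,500 × 34% = 29,070
  → 84,680
  Less energy credit 11,000 → 73,680

Parallel minimum levy:
  Base (adjusted book income): 436,500
  Exemption: 20% × (436,500 − 321,000) = 23,100 ≥ 23,000, so the exemption is fully phased out
  Base: 436,500 − 0 = 436,500
  436,500 × 16% = 69,840

73,680 > 69,840, so the general income tax governs.

73,680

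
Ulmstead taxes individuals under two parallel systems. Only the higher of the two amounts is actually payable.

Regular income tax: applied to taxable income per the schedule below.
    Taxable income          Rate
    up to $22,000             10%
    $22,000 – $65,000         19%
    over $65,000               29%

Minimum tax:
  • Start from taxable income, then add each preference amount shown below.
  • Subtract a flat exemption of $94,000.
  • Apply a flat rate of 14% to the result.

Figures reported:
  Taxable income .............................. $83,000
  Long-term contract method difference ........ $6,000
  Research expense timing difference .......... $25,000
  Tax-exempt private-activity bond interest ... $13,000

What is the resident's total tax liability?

Regular income tax:
  $22,000 × 10% = $2,200
  $43,000 × 19% = $8,170
  $18,000 × 29% = $5,220
  → $15,590

Minimum tax:
  Adjusted income: $83,000 + $6,000 + $25,000 + $13,000 = $127,000
  Less exemption $94,000 → base $33,000
  $33,000 × 14% = $4,620

$15,590 > $4,620, so the regular income tax governs.

$15,590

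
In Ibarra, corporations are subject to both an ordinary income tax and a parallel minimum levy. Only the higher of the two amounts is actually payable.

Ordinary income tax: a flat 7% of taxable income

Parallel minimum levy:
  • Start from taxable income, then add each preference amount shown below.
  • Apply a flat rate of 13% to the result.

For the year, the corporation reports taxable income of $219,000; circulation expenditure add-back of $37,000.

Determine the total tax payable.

$33,280

Ordinary income tax:
  $219,000 × 7% = $15,330

Parallel minimum levy:
  Adjusted income: $219,000 + $37,000 = $256,000
  $256,000 × 13% = $33,280

$33,280 > $15,330, so the parallel minimum levy is the binding amount.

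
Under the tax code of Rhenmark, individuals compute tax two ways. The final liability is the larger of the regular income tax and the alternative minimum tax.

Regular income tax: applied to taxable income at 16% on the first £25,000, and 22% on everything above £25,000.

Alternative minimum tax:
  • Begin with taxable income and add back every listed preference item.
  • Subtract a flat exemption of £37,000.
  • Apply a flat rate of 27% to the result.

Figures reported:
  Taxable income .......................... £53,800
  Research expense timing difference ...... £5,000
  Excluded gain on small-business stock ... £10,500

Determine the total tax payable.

Regular income tax:
  £25,000 × 16% = £4,000
  £28,800 × 22% = £6,336
  → £10,336

Alternative minimum tax:
  Adjusted income: £53,800 + £5,000 + £10,500 = £69,300
  Less exemption £37,000 → base £32,300
  £32,300 × 27% = £8,721

£10,336 > £8,721, so the regular income tax governs.

£10,336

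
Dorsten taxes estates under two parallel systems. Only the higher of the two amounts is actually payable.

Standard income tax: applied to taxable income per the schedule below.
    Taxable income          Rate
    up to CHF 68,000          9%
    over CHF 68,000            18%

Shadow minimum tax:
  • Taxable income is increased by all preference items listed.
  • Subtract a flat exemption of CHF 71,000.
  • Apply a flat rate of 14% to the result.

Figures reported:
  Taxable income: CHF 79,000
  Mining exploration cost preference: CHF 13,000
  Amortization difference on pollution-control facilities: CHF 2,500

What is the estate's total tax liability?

CHF 8,100

Standard income tax:
  CHF 68,000 × 9% = CHF 6,120
  CHF 11,000 × 18% = CHF 1,980
  → CHF 8,100

Shadow minimum tax:
  Adjusted income: CHF 79,000 + CHF 13,000 + CHF 2,500 = CHF 94,500
  Less exemption CHF 71,000 → base CHF 23,500
  CHF 23,500 × 14% = CHF 3,290

CHF 8,100 > CHF 3,290, so the standard income tax governs.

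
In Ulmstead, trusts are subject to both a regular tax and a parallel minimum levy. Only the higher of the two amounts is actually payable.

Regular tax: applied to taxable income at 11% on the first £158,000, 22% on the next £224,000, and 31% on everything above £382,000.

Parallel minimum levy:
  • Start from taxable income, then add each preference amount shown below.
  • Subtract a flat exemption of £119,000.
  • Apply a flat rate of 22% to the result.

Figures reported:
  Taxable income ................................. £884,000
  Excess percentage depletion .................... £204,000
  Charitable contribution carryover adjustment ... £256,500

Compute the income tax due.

£269,610

Regular tax:
  £158,000 × 11% = £17,380
  £224,000 × 22% = £49,280
  £502,000 × 31% = £155,620
  → £222,280

Parallel minimum levy:
  Adjusted income: £884,000 + £204,000 + £256,500 = £1,344,500
  Less exemption £119,000 → base £1,225,500
  £1,225,500 × 22% = £269,610

£269,610 > £222,280, so the parallel minimum levy is the binding amount.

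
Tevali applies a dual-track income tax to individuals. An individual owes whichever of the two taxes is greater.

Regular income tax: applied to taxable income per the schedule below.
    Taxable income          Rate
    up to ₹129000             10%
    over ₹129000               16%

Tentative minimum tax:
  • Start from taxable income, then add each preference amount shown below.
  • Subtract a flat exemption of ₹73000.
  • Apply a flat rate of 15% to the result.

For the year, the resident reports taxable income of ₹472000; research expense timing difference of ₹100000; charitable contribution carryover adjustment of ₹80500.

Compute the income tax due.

Regular income tax:
  ₹129000 × 10% = ₹12900
  ₹343000 × 16% = ₹54880
  → ₹67780

Tentative minimum tax:
  Adjusted income: ₹472000 + ₹100000 + ₹80500 = ₹652500
  Less exemption ₹73000 → base ₹579500
  ₹579500 × 15% = ₹86925

₹86925 > ₹67780, so the tentative minimum tax is the binding amount.

₹86925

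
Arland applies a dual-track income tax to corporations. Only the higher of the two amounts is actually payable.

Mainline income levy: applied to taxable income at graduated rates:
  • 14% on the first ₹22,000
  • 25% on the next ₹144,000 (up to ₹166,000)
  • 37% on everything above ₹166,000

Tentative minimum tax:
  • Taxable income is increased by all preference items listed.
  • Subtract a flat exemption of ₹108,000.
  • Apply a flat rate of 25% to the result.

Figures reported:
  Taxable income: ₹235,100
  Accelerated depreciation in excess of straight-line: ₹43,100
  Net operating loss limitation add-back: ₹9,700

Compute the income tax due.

₹64,647

Mainline income levy:
  ₹22,000 × 14% = ₹3,080
  ₹144,000 × 25% = ₹36,000
  ₹69,100 × 37% = ₹25,567
  → ₹64,647

Tentative minimum tax:
  Adjusted income: ₹235,100 + ₹43,100 + ₹9,700 = ₹287,900
  Less exemption ₹108,000 → base ₹179,900
  ₹179,900 × 25% = ₹44,975

₹64,647 > ₹44,975, so the mainline income levy governs.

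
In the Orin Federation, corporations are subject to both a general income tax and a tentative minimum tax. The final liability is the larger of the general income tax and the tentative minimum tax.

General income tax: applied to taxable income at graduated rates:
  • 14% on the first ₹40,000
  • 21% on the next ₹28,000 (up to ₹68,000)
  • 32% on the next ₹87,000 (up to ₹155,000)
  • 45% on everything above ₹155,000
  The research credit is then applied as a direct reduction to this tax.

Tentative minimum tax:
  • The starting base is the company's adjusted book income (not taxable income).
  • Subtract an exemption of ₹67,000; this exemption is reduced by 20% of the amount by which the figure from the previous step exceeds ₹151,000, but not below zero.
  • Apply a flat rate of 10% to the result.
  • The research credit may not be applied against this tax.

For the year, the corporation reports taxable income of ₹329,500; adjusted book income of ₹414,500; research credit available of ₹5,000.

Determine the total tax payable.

Tentative minimum tax:
  Base (adjusted book income): ₹414,500
  Exemption: ₹67,000 − 20% × (₹414,500 − ₹151,000) = ₹67,000 − ₹52,700 = ₹14,300
  Base: ₹414,500 − ₹14,300 = ₹400,200
  ₹400,200 × 10% = ₹40,020

General income tax:
  ₹40,000 × 14% = ₹5,600
  ₹28,000 × 21% = ₹5,880
  ₹87,000 × 32% = ₹27,840
  ₹174,500 × 45% = ₹78,525
  → ₹117,845
  Less research credit ₹5,000 → ₹112,845

₹112,845 > ₹40,020, so the general income tax governs.

₹112,845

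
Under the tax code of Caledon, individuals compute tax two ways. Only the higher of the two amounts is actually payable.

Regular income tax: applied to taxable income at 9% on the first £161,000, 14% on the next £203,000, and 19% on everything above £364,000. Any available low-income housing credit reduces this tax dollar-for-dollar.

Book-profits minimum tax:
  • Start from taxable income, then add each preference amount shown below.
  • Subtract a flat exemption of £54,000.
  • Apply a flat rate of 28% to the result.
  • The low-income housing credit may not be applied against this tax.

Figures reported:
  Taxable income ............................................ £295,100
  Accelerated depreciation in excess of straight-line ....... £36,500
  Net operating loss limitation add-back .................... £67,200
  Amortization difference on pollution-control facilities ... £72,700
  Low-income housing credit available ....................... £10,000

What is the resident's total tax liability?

Book-profits minimum tax:
  Adjusted income: £295,100 + £36,500 + £67,200 + £72,700 = £471,500
  Less exemption £54,000 → base £417,500
  £417,500 × 28% = £116,900

Regular income tax:
  £161,000 × 9% = £14,490
  £134,100 × 14% = £18,774
  → £33,264
  Less low-income housing credit £10,000 → £23,264

£116,900 > £23,264, so the book-profits minimum tax is the binding amount.

£116,900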